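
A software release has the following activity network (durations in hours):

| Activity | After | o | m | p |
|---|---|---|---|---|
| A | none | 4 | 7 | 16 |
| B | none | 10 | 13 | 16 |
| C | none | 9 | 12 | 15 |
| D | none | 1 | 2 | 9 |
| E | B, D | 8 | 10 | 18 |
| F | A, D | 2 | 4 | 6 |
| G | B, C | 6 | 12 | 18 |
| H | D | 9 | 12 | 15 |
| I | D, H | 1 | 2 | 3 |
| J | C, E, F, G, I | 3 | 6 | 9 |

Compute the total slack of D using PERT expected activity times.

8 hours

te_A = (4 + 4·7 + 16)/6 = 48/6 = 8
te_B = (10 + 4·13 + 16)/6 = 78/6 = 13
te_C = (9 + 4·12 + 15)/6 = 72/6 = 12
te_D = (1 + 4·2 + 9)/6 = 18/6 = 3
te_E = (8 + 4·10 + 18)/6 = 66/6 = 11
te_F = (2 + 4·4 + 6)/6 = 24/6 = 4
te_G = (6 + 4·12 + 18)/6 = 72/6 = 12
te_H = (9 + 4·12 + 15)/6 = 72/6 = 12
te_I = (1 + 4·2 + 3)/6 = 12/6 = 2
te_J = (3 + 4·6 + 9)/6 = 36/6 = 6

Forward pass:
ES_A = 0; EF_A = 8
ES_B = 0; EF_B = 13
ES_C = 0; EF_C = 12
ES_D = 0; EF_D = 3
ES_E = max(EF_B=13, EF_D=3) = 13; EF_E = 13+11 = 24
ES_F = max(EF_A=8, EF_D=3) = 8; EF_F = 8+4 = 12
ES_G = max(EF_B=13, EF_C=12) = 13; EF_G = 13+12 = 25
ES_H = 3; EF_H = 3+12 = 15
ES_I = max(EF_D=3, EF_H=15) = 15; EF_I = 15+2 = 17
ES_J = max(EF_C=12, EF_E=24, EF_F=12, EF_G=25, EF_I=17) = 25; EF_J = 25+6 = 31
Expected project duration μ = 31 hours. Critical path: B → G → J.

Backward pass:
LF_J = 31; LS_J = 31−6 = 25
LF_I = LS_J = 25; LS_I = 25−2 = 23
LF_H = LS_I = 23; LS_H = 23−12 = 11
LF_G = LS_J = 25; LS_G = 25−12 = 13
LF_F = LS_J = 25; LS_F = 25−4 = 21
LF_E = LS_J = 25; LS_E = 25−11 = 14
LF_D = min(LS_E=14, LS_F=21, LS_H=11, LS_I=23) = 11; LS_D = 11−3 = 8
LF_C = min(LS_G=13, LS_J=25) = 13; LS_C = 13−12 = 1
LF_B = min(LS_E=14, LS_G=13) = 13; LS_B = 13−13 = 0
LF_A = LS_F = 21; LS_A = 21−8 = 13
Slack_D = LS_D − ES_D = 8 − 0 = 8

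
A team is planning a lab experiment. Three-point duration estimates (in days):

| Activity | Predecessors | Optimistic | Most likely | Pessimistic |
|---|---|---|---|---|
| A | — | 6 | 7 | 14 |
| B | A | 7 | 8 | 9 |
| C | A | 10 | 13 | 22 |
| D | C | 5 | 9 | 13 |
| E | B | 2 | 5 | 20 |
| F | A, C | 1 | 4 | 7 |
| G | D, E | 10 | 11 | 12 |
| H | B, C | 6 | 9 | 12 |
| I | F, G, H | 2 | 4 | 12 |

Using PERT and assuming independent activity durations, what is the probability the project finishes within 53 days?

te_A = (6 + 4·7 + 14)/6 = 48/6 = 8; σ²_A = ((14−6)/6)² = 1.778
te_B = (7 + 4·8 + 9)/6 = 48/6 = 8; σ²_B = ((9−7)/6)² = 0.111
te_C = (10 + 4·13 + 22)/6 = 84/6 = 14; σ²_C = ((22−10)/6)² = 4.000
te_D = (5 + 4·9 + 13)/6 = 54/6 = 9; σ²_D = ((13−5)/6)² = 1.778
te_E = (2 + 4·5 + 20)/6 = 42/6 = 7; σ²_E = ((20−2)/6)² = 9.000
te_F = (1 + 4·4 + 7)/6 = 24/6 = 4; σ²_F = ((7−1)/6)² = 1.000
te_G = (10 + 4·11 + 12)/6 = 66/6 = 11; σ²_G = ((12−10)/6)² = 0.111
te_H = (6 + 4·9 + 12)/6 = 54/6 = 9; σ²_H = ((12−6)/6)² = 1.000
te_I = (2 + 4·4 + 12)/6 = 30/6 = 5; σ²_I = ((12−2)/6)² = 2.778

Forward pass:
ES_A = 0; EF_A = 8
ES_B = 8; EF_B = 8+8 = 16
ES_C = 8; EF_C = 8+14 = 22
ES_D = 22; EF_D = 22+9 = 31
ES_E = 16; EF_E = 16+7 = 23
ES_F = max(EF_A=8, EF_C=22) = 22; EF_F = 22+4 = 26
ES_G = max(EF_D=31, EF_E=23) = 31; EF_G = 31+11 = 42
ES_H = max(EF_B=16, EF_C=22) = 22; EF_H = 22+9 = 31
ES_I = max(EF_F=26, EF_G=42, EF_H=31) = 42; EF_I = 42+5 = 47
Expected project duration μ = 47 days. Critical path: A → C → D → G → I.

Variance along critical path = 1.778 + 4.000 + 1.778 + 0.111 + 2.778 = 10.444; σ = √10.444 = 3.232 days.
Z = (53 − 47) / 3.232 = 1.857
P(T ≤ 53) = Φ(1.857) ≈ 0.968

0.968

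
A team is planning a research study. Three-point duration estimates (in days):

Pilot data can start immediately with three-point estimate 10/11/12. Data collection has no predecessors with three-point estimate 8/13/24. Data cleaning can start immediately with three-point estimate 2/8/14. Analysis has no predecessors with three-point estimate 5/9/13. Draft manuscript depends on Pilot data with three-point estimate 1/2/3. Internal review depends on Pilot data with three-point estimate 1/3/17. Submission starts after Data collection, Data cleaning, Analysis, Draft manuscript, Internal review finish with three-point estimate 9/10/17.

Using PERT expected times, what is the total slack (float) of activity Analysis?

te_Pilot data = (10 + 4·11 + 12)/6 = 66/6 = 11
te_Data collection = (8 + 4·13 + 24)/6 = 84/6 = 14
te_Data cleaning = (2 + 4·8 + 14)/6 = 48/6 = 8
te_Analysis = (5 + 4·9 + 13)/6 = 54/6 = 9
te_Draft manuscript = (1 + 4·2 + 3)/6 = 12/6 = 2
te_Internal review = (1 + 4·3 + 17)/6 = 30/6 = 5
te_Submission = (9 + 4·10 + 17)/6 = 66/6 = 11

Forward pass:
ES_Pilot data = 0; EF_Pilot data = 11
ES_Data collection = 0; EF_Data collection = 14
ES_Data cleaning = 0; EF_Data cleaning = 8
ES_Analysis = 0; EF_Analysis = 9
ES_Draft manuscript = 11; EF_Draft manuscript = 11+2 = 13
ES_Internal review = 11; EF_Internal review = 11+5 = 16
ES_Submission = max(EF_Data collection=14, EF_Data cleaning=8, EF_Analysis=9, EF_Draft manuscript=13, EF_Internal review=16) = 16; EF_Submission = 16+11 = 27
Expected project duration μ = 27 days. Critical path: Pilot data → Internal review → Submission.

Backward pass:
LF_Submission = 27; LS_Submission = 27−11 = 16
LF_Internal review = LS_Submission = 16; LS_Internal review = 16−5 = 11
LF_Draft manuscript = LS_Submission = 16; LS_Draft manuscript = 16−2 = 14
LF_Analysis = LS_Submission = 16; LS_Analysis = 16−9 = 7
LF_Data cleaning = LS_Submission = 16; LS_Data cleaning = 16−8 = 8
LF_Data collection = LS_Submission = 16; LS_Data collection = 16−14 = 2
LF_Pilot data = min(LS_Draft manuscript=14, LS_Internal review=11) = 11; LS_Pilot data = 11−11 = 0
Slack_Analysis = LS_Analysis − ES_Analysis = 7 − 0 = 7

7 days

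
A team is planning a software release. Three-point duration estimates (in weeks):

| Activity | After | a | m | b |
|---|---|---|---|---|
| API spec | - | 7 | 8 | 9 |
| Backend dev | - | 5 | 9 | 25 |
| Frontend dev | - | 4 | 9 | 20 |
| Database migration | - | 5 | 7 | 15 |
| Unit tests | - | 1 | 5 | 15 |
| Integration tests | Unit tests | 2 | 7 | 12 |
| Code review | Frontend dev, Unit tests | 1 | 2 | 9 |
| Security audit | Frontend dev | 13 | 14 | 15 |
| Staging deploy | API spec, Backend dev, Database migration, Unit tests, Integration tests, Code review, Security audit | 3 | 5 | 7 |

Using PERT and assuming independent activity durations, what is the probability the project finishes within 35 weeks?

0.985

te_API spec = (7 + 4·8 + 9)/6 = 48/6 = 8; σ²_API spec = ((9−7)/6)² = 0.111
te_Backend dev = (5 + 4·9 + 25)/6 = 66/6 = 11; σ²_Backend dev = ((25−5)/6)² = 11.111
te_Frontend dev = (4 + 4·9 + 20)/6 = 60/6 = 10; σ²_Frontend dev = ((20−4)/6)² = 7.111
te_Database migration = (5 + 4·7 + 15)/6 = 48/6 = 8; σ²_Database migration = ((15−5)/6)² = 2.778
te_Unit tests = (1 + 4·5 + 15)/6 = 36/6 = 6; σ²_Unit tests = ((15−1)/6)² = 5.444
te_Integration tests = (2 + 4·7 + 12)/6 = 42/6 = 7; σ²_Integration tests = ((12−2)/6)² = 2.778
te_Code review = (1 + 4·2 + 9)/6 = 18/6 = 3; σ²_Code review = ((9−1)/6)² = 1.778
te_Security audit = (13 + 4·14 + 15)/6 = 84/6 = 14; σ²_Security audit = ((15−13)/6)² = 0.111
te_Staging deploy = (3 + 4·5 + 7)/6 = 30/6 = 5; σ²_Staging deploy = ((7−3)/6)² = 0.444

Forward pass:
ES_API spec = 0; EF_API spec = 8
ES_Backend dev = 0; EF_Backend dev = 11
ES_Frontend dev = 0; EF_Frontend dev = 10
ES_Database migration = 0; EF_Database migration = 8
ES_Unit tests = 0; EF_Unit tests = 6
ES_Integration tests = 6; EF_Integration tests = 6+7 = 13
ES_Code review = max(EF_Frontend dev=10, EF_Unit tests=6) = 10; EF_Code review = 10+3 = 13
ES_Security audit = 10; EF_Security audit = 10+14 = 24
ES_Staging deploy = max(EF_API spec=8, EF_Backend dev=11, EF_Database migration=8, EF_Unit tests=6, EF_Integration tests=13, EF_Code review=13, EF_Security audit=24) = 24; EF_Staging deploy = 24+5 = 29
Expected project duration μ = 29 weeks. Critical path: Frontend dev → Security audit → Staging deploy.

Variance along critical path = 7.111 + 0.111 + 0.444 = 7.667; σ = √7.667 = 2.769 weeks.
Z = (35 − 29) / 2.769 = 2.167
P(T ≤ 35) = Φ(2.167) ≈ 0.985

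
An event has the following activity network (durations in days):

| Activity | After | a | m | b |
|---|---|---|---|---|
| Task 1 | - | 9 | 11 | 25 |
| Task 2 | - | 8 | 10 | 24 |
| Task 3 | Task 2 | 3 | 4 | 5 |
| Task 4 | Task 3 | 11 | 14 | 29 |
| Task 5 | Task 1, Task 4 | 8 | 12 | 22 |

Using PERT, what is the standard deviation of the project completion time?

4.65 days

te_Task 1 = (9 + 4·11 + 25)/6 = 78/6 = 13; σ²_Task 1 = ((25−9)/6)² = 7.111
te_Task 2 = (8 + 4·10 + 24)/6 = 72/6 = 12; σ²_Task 2 = ((24−8)/6)² = 7.111
te_Task 3 = (3 + 4·4 + 5)/6 = 24/6 = 4; σ²_Task 3 = ((5−3)/6)² = 0.111
te_Task 4 = (11 + 4·14 + 29)/6 = 96/6 = 16; σ²_Task 4 = ((29−11)/6)² = 9.000
te_Task 5 = (8 + 4·12 + 22)/6 = 78/6 = 13; σ²_Task 5 = ((22−8)/6)² = 5.444

Forward pass:
ES_Task 1 = 0; EF_Task 1 = 13
ES_Task 2 = 0; EF_Task 2 = 12
ES_Task 3 = 12; EF_Task 3 = 12+4 = 16
ES_Task 4 = 16; EF_Task 4 = 16+16 = 32
ES_Task 5 = max(EF_Task 1=13, EF_Task 4=32) = 32; EF_Task 5 = 32+13 = 45
Expected project duration μ = 45 days. Critical path: Task 2 → Task 3 → Task 4 → Task 5.

Variance along critical path = 7.111 + 0.111 + 9.000 + 5.444 = 21.667
σ = √21.667 = 4.655 days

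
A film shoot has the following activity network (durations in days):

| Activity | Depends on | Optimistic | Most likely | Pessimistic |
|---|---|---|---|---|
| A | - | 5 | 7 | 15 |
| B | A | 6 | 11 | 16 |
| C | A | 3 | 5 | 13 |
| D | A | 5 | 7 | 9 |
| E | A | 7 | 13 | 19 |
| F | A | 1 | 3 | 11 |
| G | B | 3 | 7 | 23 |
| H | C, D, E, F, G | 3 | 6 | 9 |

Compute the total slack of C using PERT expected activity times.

te_A = (5 + 4·7 + 15)/6 = 48/6 = 8
te_B = (6 + 4·11 + 16)/6 = 66/6 = 11
te_C = (3 + 4·5 + 13)/6 = 36/6 = 6
te_D = (5 + 4·7 + 9)/6 = 42/6 = 7
te_E = (7 + 4·13 + 19)/6 = 78/6 = 13
te_F = (1 + 4·3 + 11)/6 = 24/6 = 4
te_G = (3 + 4·7 + 23)/6 = 54/6 = 9
te_H = (3 + 4·6 + 9)/6 = 36/6 = 6

Forward pass:
ES_A = 0; EF_A = 8
ES_B = 8; EF_B = 8+11 = 19
ES_C = 8; EF_C = 8+6 = 14
ES_D = 8; EF_D = 8+7 = 15
ES_E = 8; EF_E = 8+13 = 21
ES_F = 8; EF_F = 8+4 = 12
ES_G = 19; EF_G = 19+9 = 28
ES_H = max(EF_C=14, EF_D=15, EF_E=21, EF_F=12, EF_G=28) = 28; EF_H = 28+6 = 34
Expected project duration μ = 34 days. Critical path: A → B → G → H.

Backward pass:
LF_H = 34; LS_H = 34−6 = 28
LF_G = LS_H = 28; LS_G = 28−9 = 19
LF_F = LS_H = 28; LS_F = 28−4 = 24
LF_E = LS_H = 28; LS_E = 28−13 = 15
LF_D = LS_H = 28; LS_D = 28−7 = 21
LF_C = LS_H = 28; LS_C = 28−6 = 22
LF_B = LS_G = 19; LS_B = 19−11 = 8
LF_A = min(LS_B=8, LS_C=22, LS_D=21, LS_E=15, LS_F=24) = 8; LS_A = 8−8 = 0
Slack_C = LS_C − ES_C = 22 − 8 = 14

14 days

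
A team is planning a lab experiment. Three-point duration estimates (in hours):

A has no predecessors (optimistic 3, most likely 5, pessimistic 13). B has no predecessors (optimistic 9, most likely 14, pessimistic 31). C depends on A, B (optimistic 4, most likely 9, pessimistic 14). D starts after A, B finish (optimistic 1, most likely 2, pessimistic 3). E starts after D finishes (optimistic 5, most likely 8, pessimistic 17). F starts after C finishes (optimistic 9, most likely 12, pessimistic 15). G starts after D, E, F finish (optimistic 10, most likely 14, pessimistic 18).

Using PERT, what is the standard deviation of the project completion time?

4.36 hours

te_A = (3 + 4·5 + 13)/6 = 36/6 = 6; σ²_A = ((13−3)/6)² = 2.778
te_B = (9 + 4·14 + 31)/6 = 96/6 = 16; σ²_B = ((31−9)/6)² = 13.444
te_C = (4 + 4·9 + 14)/6 = 54/6 = 9; σ²_C = ((14−4)/6)² = 2.778
te_D = (1 + 4·2 + 3)/6 = 12/6 = 2; σ²_D = ((3−1)/6)² = 0.111
te_E = (5 + 4·8 + 17)/6 = 54/6 = 9; σ²_E = ((17−5)/6)² = 4.000
te_F = (9 + 4·12 + 15)/6 = 72/6 = 12; σ²_F = ((15−9)/6)² = 1.000
te_G = (10 + 4·14 + 18)/6 = 84/6 = 14; σ²_G = ((18−10)/6)² = 1.778

Forward pass:
ES_A = 0; EF_A = 6
ES_B = 0; EF_B = 16
ES_C = max(EF_A=6, EF_B=16) = 16; EF_C = 16+9 = 25
ES_D = max(EF_A=6, EF_B=16) = 16; EF_D = 16+2 = 18
ES_E = 18; EF_E = 18+9 = 27
ES_F = 25; EF_F = 25+12 = 37
ES_G = max(EF_D=18, EF_E=27, EF_F=37) = 37; EF_G = 37+14 = 51
Expected project duration μ = 51 hours. Critical path: B → C → F → G.

Variance along critical path = 13.444 + 2.778 + 1.000 + 1.778 = 19.000
σ = √19.000 = 4.359 hours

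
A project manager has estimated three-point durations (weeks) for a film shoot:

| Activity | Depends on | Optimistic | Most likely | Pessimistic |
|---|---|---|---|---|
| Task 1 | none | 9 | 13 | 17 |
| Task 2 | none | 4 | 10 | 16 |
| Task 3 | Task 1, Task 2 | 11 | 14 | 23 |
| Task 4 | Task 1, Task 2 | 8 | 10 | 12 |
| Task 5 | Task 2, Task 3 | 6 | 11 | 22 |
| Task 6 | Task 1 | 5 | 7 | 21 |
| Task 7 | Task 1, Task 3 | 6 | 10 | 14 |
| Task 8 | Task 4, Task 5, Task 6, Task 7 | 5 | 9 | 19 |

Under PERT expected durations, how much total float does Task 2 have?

te_Task 1 = (9 + 4·13 + 17)/6 = 78/6 = 13
te_Task 2 = (4 + 4·10 + 16)/6 = 60/6 = 10
te_Task 3 = (11 + 4·14 + 23)/6 = 90/6 = 15
te_Task 4 = (8 + 4·10 + 12)/6 = 60/6 = 10
te_Task 5 = (6 + 4·11 + 22)/6 = 72/6 = 12
te_Task 6 = (5 + 4·7 + 21)/6 = 54/6 = 9
te_Task 7 = (6 + 4·10 + 14)/6 = 60/6 = 10
te_Task 8 = (5 + 4·9 + 19)/6 = 60/6 = 10

Forward pass:
ES_Task 1 = 0; EF_Task 1 = 13
ES_Task 2 = 0; EF_Task 2 = 10
ES_Task 3 = max(EF_Task 1=13, EF_Task 2=10) = 13; EF_Task 3 = 13+15 = 28
ES_Task 4 = max(EF_Task 1=13, EF_Task 2=10) = 13; EF_Task 4 = 13+10 = 23
ES_Task 5 = max(EF_Task 2=10, EF_Task 3=28) = 28; EF_Task 5 = 28+12 = 40
ES_Task 6 = 13; EF_Task 6 = 13+9 = 22
ES_Task 7 = max(EF_Task 1=13, EF_Task 3=28) = 28; EF_Task 7 = 28+10 = 38
ES_Task 8 = max(EF_Task 4=23, EF_Task 5=40, EF_Task 6=22, EF_Task 7=38) = 40; EF_Task 8 = 40+10 = 50
Expected project duration μ = 50 weeks. Critical path: Task 1 → Task 3 → Task 5 → Task 8.

Backward pass:
LF_Task 8 = 50; LS_Task 8 = 50−10 = 40
LF_Task 7 = LS_Task 8 = 40; LS_Task 7 = 40−10 = 30
LF_Task 6 = LS_Task 8 = 40; LS_Task 6 = 40−9 = 31
LF_Task 5 = LS_Task 8 = 40; LS_Task 5 = 40−12 = 28
LF_Task 4 = LS_Task 8 = 40; LS_Task 4 = 40−10 = 30
LF_Task 3 = min(LS_Task 5=28, LS_Task 7=30) = 28; LS_Task 3 = 28−15 = 13
LF_Task 2 = min(LS_Task 3=13, LS_Task 4=30, LS_Task 5=28) = 13; LS_Task 2 = 13−10 = 3
LF_Task 1 = min(LS_Task 3=13, LS_Task 4=30, LS_Task 6=31, LS_Task 7=30) = 13; LS_Task 1 = 13−13 = 0
Slack_Task 2 = LS_Task 2 − ES_Task 2 = 3 − 0 = 3

3 weeks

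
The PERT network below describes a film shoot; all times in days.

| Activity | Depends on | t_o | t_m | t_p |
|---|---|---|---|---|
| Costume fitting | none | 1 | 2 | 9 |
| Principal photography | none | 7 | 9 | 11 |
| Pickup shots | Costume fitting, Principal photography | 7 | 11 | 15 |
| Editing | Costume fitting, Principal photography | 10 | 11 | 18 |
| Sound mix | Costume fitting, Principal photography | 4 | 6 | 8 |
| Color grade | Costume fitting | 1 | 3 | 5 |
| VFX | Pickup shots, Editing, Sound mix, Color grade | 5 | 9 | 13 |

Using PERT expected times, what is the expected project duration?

30 days

te_Costume fitting = (1 + 4·2 + 9)/6 = 18/6 = 3
te_Principal photography = (7 + 4·9 + 11)/6 = 54/6 = 9
te_Pickup shots = (7 + 4·11 + 15)/6 = 66/6 = 11
te_Editing = (10 + 4·11 + 18)/6 = 72/6 = 12
te_Sound mix = (4 + 4·6 + 8)/6 = 36/6 = 6
te_Color grade = (1 + 4·3 + 5)/6 = 18/6 = 3
te_VFX = (5 + 4·9 + 13)/6 = 54/6 = 9

Forward pass:
ES_Costume fitting = 0; EF_Costume fitting = 3
ES_Principal photography = 0; EF_Principal photography = 9
ES_Pickup shots = max(EF_Costume fitting=3, EF_Principal photography=9) = 9; EF_Pickup shots = 9+11 = 20
ES_Editing = max(EF_Costume fitting=3, EF_Principal photography=9) = 9; EF_Editing = 9+12 = 21
ES_Sound mix = max(EF_Costume fitting=3, EF_Principal photography=9) = 9; EF_Sound mix = 9+6 = 15
ES_Color grade = 3; EF_Color grade = 3+3 = 6
ES_VFX = max(EF_Pickup shots=20, EF_Editing=21, EF_Sound mix=15, EF_Color grade=6) = 21; EF_VFX = 21+9 = 30
Expected project duration μ = 30 days. Critical path: Principal photography → Editing → VFX.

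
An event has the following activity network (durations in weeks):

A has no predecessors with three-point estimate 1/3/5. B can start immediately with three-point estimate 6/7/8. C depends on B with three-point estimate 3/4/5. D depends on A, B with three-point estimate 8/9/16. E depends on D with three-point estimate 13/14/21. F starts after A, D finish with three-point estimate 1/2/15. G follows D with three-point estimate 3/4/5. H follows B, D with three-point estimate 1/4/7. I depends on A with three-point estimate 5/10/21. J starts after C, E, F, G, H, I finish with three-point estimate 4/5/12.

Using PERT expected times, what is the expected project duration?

38 weeks

te_A = (1 + 4·3 + 5)/6 = 18/6 = 3
te_B = (6 + 4·7 + 8)/6 = 42/6 = 7
te_C = (3 + 4·4 + 5)/6 = 24/6 = 4
te_D = (8 + 4·9 + 16)/6 = 60/6 = 10
te_E = (13 + 4·14 + 21)/6 = 90/6 = 15
te_F = (1 + 4·2 + 15)/6 = 24/6 = 4
te_G = (3 + 4·4 + 5)/6 = 24/6 = 4
te_H = (1 + 4·4 + 7)/6 = 24/6 = 4
te_I = (5 + 4·10 + 21)/6 = 66/6 = 11
te_J = (4 + 4·5 + 12)/6 = 36/6 = 6

Forward pass:
ES_A = 0; EF_A = 3
ES_B = 0; EF_B = 7
ES_C = 7; EF_C = 7+4 = 11
ES_D = max(EF_A=3, EF_B=7) = 7; EF_D = 7+10 = 17
ES_E = 17; EF_E = 17+15 = 32
ES_F = max(EF_A=3, EF_D=17) = 17; EF_F = 17+4 = 21
ES_G = 17; EF_G = 17+4 = 21
ES_H = max(EF_B=7, EF_D=17) = 17; EF_H = 17+4 = 21
ES_I = 3; EF_I = 3+11 = 14
ES_J = max(EF_C=11, EF_E=32, EF_F=21, EF_G=21, EF_H=21, EF_I=14) = 32; EF_J = 32+6 = 38
Expected project duration μ = 38 weeks. Critical path: B → D → E → J.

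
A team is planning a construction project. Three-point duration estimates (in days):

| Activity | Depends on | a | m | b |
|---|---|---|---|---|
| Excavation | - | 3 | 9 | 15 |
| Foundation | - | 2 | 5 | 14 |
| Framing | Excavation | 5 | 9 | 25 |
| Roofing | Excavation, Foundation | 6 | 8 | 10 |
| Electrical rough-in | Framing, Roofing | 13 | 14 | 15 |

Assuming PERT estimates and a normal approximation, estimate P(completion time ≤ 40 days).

te_Excavation = (3 + 4·9 + 15)/6 = 54/6 = 9; σ²_Excavation = ((15−3)/6)² = 4.000
te_Foundation = (2 + 4·5 + 14)/6 = 36/6 = 6; σ²_Foundation = ((14−2)/6)² = 4.000
te_Framing = (5 + 4·9 + 25)/6 = 66/6 = 11; σ²_Framing = ((25−5)/6)² = 11.111
te_Roofing = (6 + 4·8 + 10)/6 = 48/6 = 8; σ²_Roofing = ((10−6)/6)² = 0.444
te_Electrical rough-in = (13 + 4·14 + 15)/6 = 84/6 = 14; σ²_Electrical rough-in = ((15−13)/6)² = 0.111

Forward pass:
ES_Excavation = 0; EF_Excavation = 9
ES_Foundation = 0; EF_Foundation = 6
ES_Framing = 9; EF_Framing = 9+11 = 20
ES_Roofing = max(EF_Excavation=9, EF_Foundation=6) = 9; EF_Roofing = 9+8 = 17
ES_Electrical rough-in = max(EF_Framing=20, EF_Roofing=17) = 20; EF_Electrical rough-in = 20+14 = 34
Expected project duration μ = 34 days. Critical path: Excavation → Framing → Electrical rough-in.

Variance along critical path = 4.000 + 11.111 + 0.111 = 15.222; σ = √15.222 = 3.902 days.
Z = (40 − 34) / 3.902 = 1.538
P(T ≤ 40) = Φ(1.538) ≈ 0.938

0.938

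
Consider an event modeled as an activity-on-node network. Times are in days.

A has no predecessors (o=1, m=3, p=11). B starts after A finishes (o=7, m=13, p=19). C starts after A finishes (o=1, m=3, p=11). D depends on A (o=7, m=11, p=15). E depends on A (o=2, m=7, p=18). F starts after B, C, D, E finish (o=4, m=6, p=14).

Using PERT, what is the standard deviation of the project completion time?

te_A = (1 + 4·3 + 11)/6 = 24/6 = 4; σ²_A = ((11−1)/6)² = 2.778
te_B = (7 + 4·13 + 19)/6 = 78/6 = 13; σ²_B = ((19−7)/6)² = 4.000
te_C = (1 + 4·3 + 11)/6 = 24/6 = 4; σ²_C = ((11−1)/6)² = 2.778
te_D = (7 + 4·11 + 15)/6 = 66/6 = 11; σ²_D = ((15−7)/6)² = 1.778
te_E = (2 + 4·7 + 18)/6 = 48/6 = 8; σ²_E = ((18−2)/6)² = 7.111
te_F = (4 + 4·6 + 14)/6 = 42/6 = 7; σ²_F = ((14−4)/6)² = 2.778

Forward pass:
ES_A = 0; EF_A = 4
ES_B = 4; EF_B = 4+13 = 17
ES_C = 4; EF_C = 4+4 = 8
ES_D = 4; EF_D = 4+11 = 15
ES_E = 4; EF_E = 4+8 = 12
ES_F = max(EF_B=17, EF_C=8, EF_D=15, EF_E=12) = 17; EF_F = 17+7 = 24
Expected project duration μ = 24 days. Critical path: A → B → F.

Variance along critical path = 2.778 + 4.000 + 2.778 = 9.556
σ = √9.556 = 3.091 days

3.09 days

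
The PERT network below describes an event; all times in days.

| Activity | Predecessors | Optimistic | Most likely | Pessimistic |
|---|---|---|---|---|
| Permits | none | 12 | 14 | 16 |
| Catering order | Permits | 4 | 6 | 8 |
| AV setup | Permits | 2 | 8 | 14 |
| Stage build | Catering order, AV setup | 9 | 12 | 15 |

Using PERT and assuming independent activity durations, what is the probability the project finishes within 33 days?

te_Permits = (12 + 4·14 + 16)/6 = 84/6 = 14; σ²_Permits = ((16−12)/6)² = 0.444
te_Catering order = (4 + 4·6 + 8)/6 = 36/6 = 6; σ²_Catering order = ((8−4)/6)² = 0.444
te_AV setup = (2 + 4·8 + 14)/6 = 48/6 = 8; σ²_AV setup = ((14−2)/6)² = 4.000
te_Stage build = (9 + 4·12 + 15)/6 = 72/6 = 12; σ²_Stage build = ((15−9)/6)² = 1.000

Forward pass:
ES_Permits = 0; EF_Permits = 14
ES_Catering order = 14; EF_Catering order = 14+6 = 20
ES_AV setup = 14; EF_AV setup = 14+8 = 22
ES_Stage build = max(EF_Catering order=20, EF_AV setup=22) = 22; EF_Stage build = 22+12 = 34
Expected project duration μ = 34 days. Critical path: Permits → AV setup → Stage build.

Variance along critical path = 0.444 + 4.000 + 1.000 = 5.444; σ = √5.444 = 2.333 days.
Z = (33 − 34) / 2.333 = -0.429
P(T ≤ 33) = Φ(-0.429) ≈ 0.334

0.334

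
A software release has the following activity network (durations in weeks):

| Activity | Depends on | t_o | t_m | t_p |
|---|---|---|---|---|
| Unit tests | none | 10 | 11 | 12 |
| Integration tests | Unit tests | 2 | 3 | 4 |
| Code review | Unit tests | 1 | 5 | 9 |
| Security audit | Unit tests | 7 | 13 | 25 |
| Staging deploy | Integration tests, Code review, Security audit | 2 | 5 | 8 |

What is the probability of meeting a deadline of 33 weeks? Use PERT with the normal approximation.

te_Unit tests = (10 + 4·11 + 12)/6 = 66/6 = 11; σ²_Unit tests = ((12−10)/6)² = 0.111
te_Integration tests = (2 + 4·3 + 4)/6 = 18/6 = 3; σ²_Integration tests = ((4−2)/6)² = 0.111
te_Code review = (1 + 4·5 + 9)/6 = 30/6 = 5; σ²_Code review = ((9−1)/6)² = 1.778
te_Security audit = (7 + 4·13 + 25)/6 = 84/6 = 14; σ²_Security audit = ((25−7)/6)² = 9.000
te_Staging deploy = (2 + 4·5 + 8)/6 = 30/6 = 5; σ²_Staging deploy = ((8−2)/6)² = 1.000

Forward pass:
ES_Unit tests = 0; EF_Unit tests = 11
ES_Integration tests = 11; EF_Integration tests = 11+3 = 14
ES_Code review = 11; EF_Code review = 11+5 = 16
ES_Security audit = 11; EF_Security audit = 11+14 = 25
ES_Staging deploy = max(EF_Integration tests=14, EF_Code review=16, EF_Security audit=25) = 25; EF_Staging deploy = 25+5 = 30
Expected project duration μ = 30 weeks. Critical path: Unit tests → Security audit → Staging deploy.

Variance along critical path = 0.111 + 9.000 + 1.000 = 10.111; σ = √10.111 = 3.180 weeks.
Z = (33 − 30) / 3.180 = 0.943
P(T ≤ 33) = Φ(0.943) ≈ 0.827

0.827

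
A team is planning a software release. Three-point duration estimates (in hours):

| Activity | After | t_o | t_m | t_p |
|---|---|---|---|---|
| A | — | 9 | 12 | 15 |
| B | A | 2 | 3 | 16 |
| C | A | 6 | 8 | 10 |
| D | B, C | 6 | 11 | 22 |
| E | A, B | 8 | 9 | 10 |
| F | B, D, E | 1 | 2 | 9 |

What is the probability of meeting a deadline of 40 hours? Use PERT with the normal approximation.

te_A = (9 + 4·12 + 15)/6 = 72/6 = 12; σ²_A = ((15−9)/6)² = 1.000
te_B = (2 + 4·3 + 16)/6 = 30/6 = 5; σ²_B = ((16−2)/6)² = 5.444
te_C = (6 + 4·8 + 10)/6 = 48/6 = 8; σ²_C = ((10−6)/6)² = 0.444
te_D = (6 + 4·11 + 22)/6 = 72/6 = 12; σ²_D = ((22−6)/6)² = 7.111
te_E = (8 + 4·9 + 10)/6 = 54/6 = 9; σ²_E = ((10−8)/6)² = 0.111
te_F = (1 + 4·2 + 9)/6 = 18/6 = 3; σ²_F = ((9−1)/6)² = 1.778

Forward pass:
ES_A = 0; EF_A = 12
ES_B = 12; EF_B = 12+5 = 17
ES_C = 12; EF_C = 12+8 = 20
ES_D = max(EF_B=17, EF_C=20) = 20; EF_D = 20+12 = 32
ES_E = max(EF_A=12, EF_B=17) = 17; EF_E = 17+9 = 26
ES_F = max(EF_B=17, EF_D=32, EF_E=26) = 32; EF_F = 32+3 = 35
Expected project duration μ = 35 hours. Critical path: A → C → D → F.

Variance along critical path = 1.000 + 0.444 + 7.111 + 1.778 = 10.333; σ = √10.333 = 3.215 hours.
Z = (40 − 35) / 3.215 = 1.555
P(T ≤ 40) = Φ(1.555) ≈ 0.940

0.940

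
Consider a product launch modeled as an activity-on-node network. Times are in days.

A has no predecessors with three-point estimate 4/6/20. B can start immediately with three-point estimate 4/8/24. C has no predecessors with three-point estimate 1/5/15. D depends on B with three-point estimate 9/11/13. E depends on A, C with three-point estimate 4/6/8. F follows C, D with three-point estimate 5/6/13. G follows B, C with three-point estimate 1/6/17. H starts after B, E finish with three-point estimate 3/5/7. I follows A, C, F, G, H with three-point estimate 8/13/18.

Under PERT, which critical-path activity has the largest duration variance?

B

te_A = (4 + 4·6 + 20)/6 = 48/6 = 8; σ²_A = ((20−4)/6)² = 7.111
te_B = (4 + 4·8 + 24)/6 = 60/6 = 10; σ²_B = ((24−4)/6)² = 11.111
te_C = (1 + 4·5 + 15)/6 = 36/6 = 6; σ²_C = ((15−1)/6)² = 5.444
te_D = (9 + 4·11 + 13)/6 = 66/6 = 11; σ²_D = ((13−9)/6)² = 0.444
te_E = (4 + 4·6 + 8)/6 = 36/6 = 6; σ²_E = ((8−4)/6)² = 0.444
te_F = (5 + 4·6 + 13)/6 = 42/6 = 7; σ²_F = ((13−5)/6)² = 1.778
te_G = (1 + 4·6 + 17)/6 = 42/6 = 7; σ²_G = ((17−1)/6)² = 7.111
te_H = (3 + 4·5 + 7)/6 = 30/6 = 5; σ²_H = ((7−3)/6)² = 0.444
te_I = (8 + 4·13 + 18)/6 = 78/6 = 13; σ²_I = ((18−8)/6)² = 2.778

Forward pass:
ES_A = 0; EF_A = 8
ES_B = 0; EF_B = 10
ES_C = 0; EF_C = 6
ES_D = 10; EF_D = 10+11 = 21
ES_E = max(EF_A=8, EF_C=6) = 8; EF_E = 8+6 = 14
ES_F = max(EF_C=6, EF_D=21) = 21; EF_F = 21+7 = 28
ES_G = max(EF_B=10, EF_C=6) = 10; EF_G = 10+7 = 17
ES_H = max(EF_B=10, EF_E=14) = 14; EF_H = 14+5 = 19
ES_I = max(EF_A=8, EF_C=6, EF_F=28, EF_G=17, EF_H=19) = 28; EF_I = 28+13 = 41
Expected project duration μ = 41 days. Critical path: B → D → F → I.

Variances on critical path: σ²_B=11.111, σ²_D=0.444, σ²_F=1.778, σ²_I=2.778.
Largest is σ²_B = 11.111.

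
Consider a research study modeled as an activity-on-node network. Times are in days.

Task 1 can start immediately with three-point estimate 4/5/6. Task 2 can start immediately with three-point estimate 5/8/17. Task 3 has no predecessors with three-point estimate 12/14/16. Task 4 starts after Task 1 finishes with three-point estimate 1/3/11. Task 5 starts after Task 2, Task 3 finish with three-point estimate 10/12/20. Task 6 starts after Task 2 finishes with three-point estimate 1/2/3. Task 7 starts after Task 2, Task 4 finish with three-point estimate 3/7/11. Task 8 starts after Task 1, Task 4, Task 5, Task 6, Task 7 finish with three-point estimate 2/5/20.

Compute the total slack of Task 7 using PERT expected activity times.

11 days

te_Task 1 = (4 + 4·5 + 6)/6 = 30/6 = 5
te_Task 2 = (5 + 4·8 + 17)/6 = 54/6 = 9
te_Task 3 = (12 + 4·14 + 16)/6 = 84/6 = 14
te_Task 4 = (1 + 4·3 + 11)/6 = 24/6 = 4
te_Task 5 = (10 + 4·12 + 20)/6 = 78/6 = 13
te_Task 6 = (1 + 4·2 + 3)/6 = 12/6 = 2
te_Task 7 = (3 + 4·7 + 11)/6 = 42/6 = 7
te_Task 8 = (2 + 4·5 + 20)/6 = 42/6 = 7

Forward pass:
ES_Task 1 = 0; EF_Task 1 = 5
ES_Task 2 = 0; EF_Task 2 = 9
ES_Task 3 = 0; EF_Task 3 = 14
ES_Task 4 = 5; EF_Task 4 = 5+4 = 9
ES_Task 5 = max(EF_Task 2=9, EF_Task 3=14) = 14; EF_Task 5 = 14+13 = 27
ES_Task 6 = 9; EF_Task 6 = 9+2 = 11
ES_Task 7 = max(EF_Task 2=9, EF_Task 4=9) = 9; EF_Task 7 = 9+7 = 16
ES_Task 8 = max(EF_Task 1=5, EF_Task 4=9, EF_Task 5=27, EF_Task 6=11, EF_Task 7=16) = 27; EF_Task 8 = 27+7 = 34
Expected project duration μ = 34 days. Critical path: Task 3 → Task 5 → Task 8.

Backward pass:
LF_Task 8 = 34; LS_Task 8 = 34−7 = 27
LF_Task 7 = LS_Task 8 = 27; LS_Task 7 = 27−7 = 20
LF_Task 6 = LS_Task 8 = 27; LS_Task 6 = 27−2 = 25
LF_Task 5 = LS_Task 8 = 27; LS_Task 5 = 27−13 = 14
LF_Task 4 = min(LS_Task 7=20, LS_Task 8=27) = 20; LS_Task 4 = 20−4 = 16
LF_Task 3 = LS_Task 5 = 14; LS_Task 3 = 14−14 = 0
LF_Task 2 = min(LS_Task 5=14, LS_Task 6=25, LS_Task 7=20) = 14; LS_Task 2 = 14−9 = 5
LF_Task 1 = min(LS_Task 4=16, LS_Task 8=27) = 16; LS_Task 1 = 16−5 = 11
Slack_Task 7 = LS_Task 7 − ES_Task 7 = 20 − 9 = 11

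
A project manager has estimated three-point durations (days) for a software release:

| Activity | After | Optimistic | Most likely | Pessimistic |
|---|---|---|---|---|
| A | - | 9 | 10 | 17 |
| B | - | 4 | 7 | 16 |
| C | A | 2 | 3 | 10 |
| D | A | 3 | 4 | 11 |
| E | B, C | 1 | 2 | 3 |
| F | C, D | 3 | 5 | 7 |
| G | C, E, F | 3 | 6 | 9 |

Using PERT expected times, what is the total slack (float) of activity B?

te_A = (9 + 4·10 + 17)/6 = 66/6 = 11
te_B = (4 + 4·7 + 16)/6 = 48/6 = 8
te_C = (2 + 4·3 + 10)/6 = 24/6 = 4
te_D = (3 + 4·4 + 11)/6 = 30/6 = 5
te_E = (1 + 4·2 + 3)/6 = 12/6 = 2
te_F = (3 + 4·5 + 7)/6 = 30/6 = 5
te_G = (3 + 4·6 + 9)/6 = 36/6 = 6

Forward pass:
ES_A = 0; EF_A = 11
ES_B = 0; EF_B = 8
ES_C = 11; EF_C = 11+4 = 15
ES_D = 11; EF_D = 11+5 = 16
ES_E = max(EF_B=8, EF_C=15) = 15; EF_E = 15+2 = 17
ES_F = max(EF_C=15, EF_D=16) = 16; EF_F = 16+5 = 21
ES_G = max(EF_C=15, EF_E=17, EF_F=21) = 21; EF_G = 21+6 = 27
Expected project duration μ = 27 days. Critical path: A → D → F → G.

Backward pass:
LF_G = 27; LS_G = 27−6 = 21
LF_F = LS_G = 21; LS_F = 21−5 = 16
LF_E = LS_G = 21; LS_E = 21−2 = 19
LF_D = LS_F = 16; LS_D = 16−5 = 11
LF_C = min(LS_E=19, LS_F=16, LS_G=21) = 16; LS_C = 16−4 = 12
LF_B = LS_E = 19; LS_B = 19−8 = 11
LF_A = min(LS_C=12, LS_D=11) = 11; LS_A = 11−11 = 0
Slack_B = LS_B − ES_B = 11 − 0 = 11

11 days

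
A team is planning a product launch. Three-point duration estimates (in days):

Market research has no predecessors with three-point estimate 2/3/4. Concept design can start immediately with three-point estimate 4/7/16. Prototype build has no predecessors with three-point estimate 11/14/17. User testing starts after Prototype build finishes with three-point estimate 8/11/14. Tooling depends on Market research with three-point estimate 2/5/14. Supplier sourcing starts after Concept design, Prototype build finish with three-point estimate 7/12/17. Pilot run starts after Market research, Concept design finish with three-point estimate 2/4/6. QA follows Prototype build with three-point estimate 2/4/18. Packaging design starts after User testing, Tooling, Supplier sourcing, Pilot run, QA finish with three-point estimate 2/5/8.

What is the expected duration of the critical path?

31 days

te_Market research = (2 + 4·3 + 4)/6 = 18/6 = 3
te_Concept design = (4 + 4·7 + 16)/6 = 48/6 = 8
te_Prototype build = (11 + 4·14 + 17)/6 = 84/6 = 14
te_User testing = (8 + 4·11 + 14)/6 = 66/6 = 11
te_Tooling = (2 + 4·5 + 14)/6 = 36/6 = 6
te_Supplier sourcing = (7 + 4·12 + 17)/6 = 72/6 = 12
te_Pilot run = (2 + 4·4 + 6)/6 = 24/6 = 4
te_QA = (2 + 4·4 + 18)/6 = 36/6 = 6
te_Packaging design = (2 + 4·5 + 8)/6 = 30/6 = 5

Forward pass:
ES_Market research = 0; EF_Market research = 3
ES_Concept design = 0; EF_Concept design = 8
ES_Prototype build = 0; EF_Prototype build = 14
ES_User testing = 14; EF_User testing = 14+11 = 25
ES_Tooling = 3; EF_Tooling = 3+6 = 9
ES_Supplier sourcing = max(EF_Concept design=8, EF_Prototype build=14) = 14; EF_Supplier sourcing = 14+12 = 26
ES_Pilot run = max(EF_Market research=3, EF_Concept design=8) = 8; EF_Pilot run = 8+4 = 12
ES_QA = 14; EF_QA = 14+6 = 20
ES_Packaging design = max(EF_User testing=25, EF_Tooling=9, EF_Supplier sourcing=26, EF_Pilot run=12, EF_QA=20) = 26; EF_Packaging design = 26+5 = 31
Expected project duration μ = 31 days. Critical path: Prototype build → Supplier sourcing → Packaging design.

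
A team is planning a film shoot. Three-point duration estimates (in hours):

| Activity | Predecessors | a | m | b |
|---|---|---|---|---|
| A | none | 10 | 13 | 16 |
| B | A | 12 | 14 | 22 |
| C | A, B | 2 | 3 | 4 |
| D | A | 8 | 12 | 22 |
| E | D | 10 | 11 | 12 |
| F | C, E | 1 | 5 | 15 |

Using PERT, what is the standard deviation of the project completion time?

3.46 hours

te_A = (10 + 4·13 + 16)/6 = 78/6 = 13; σ²_A = ((16−10)/6)² = 1.000
te_B = (12 + 4·14 + 22)/6 = 90/6 = 15; σ²_B = ((22−12)/6)² = 2.778
te_C = (2 + 4·3 + 4)/6 = 18/6 = 3; σ²_C = ((4−2)/6)² = 0.111
te_D = (8 + 4·12 + 22)/6 = 78/6 = 13; σ²_D = ((22−8)/6)² = 5.444
te_E = (10 + 4·11 + 12)/6 = 66/6 = 11; σ²_E = ((12−10)/6)² = 0.111
te_F = (1 + 4·5 + 15)/6 = 36/6 = 6; σ²_F = ((15−1)/6)² = 5.444

Forward pass:
ES_A = 0; EF_A = 13
ES_B = 13; EF_B = 13+15 = 28
ES_C = max(EF_A=13, EF_B=28) = 28; EF_C = 28+3 = 31
ES_D = 13; EF_D = 13+13 = 26
ES_E = 26; EF_E = 26+11 = 37
ES_F = max(EF_C=31, EF_E=37) = 37; EF_F = 37+6 = 43
Expected project duration μ = 43 hours. Critical path: A → D → E → F.

Variance along critical path = 1.000 + 5.444 + 0.111 + 5.444 = 12.000
σ = √12.000 = 3.464 hours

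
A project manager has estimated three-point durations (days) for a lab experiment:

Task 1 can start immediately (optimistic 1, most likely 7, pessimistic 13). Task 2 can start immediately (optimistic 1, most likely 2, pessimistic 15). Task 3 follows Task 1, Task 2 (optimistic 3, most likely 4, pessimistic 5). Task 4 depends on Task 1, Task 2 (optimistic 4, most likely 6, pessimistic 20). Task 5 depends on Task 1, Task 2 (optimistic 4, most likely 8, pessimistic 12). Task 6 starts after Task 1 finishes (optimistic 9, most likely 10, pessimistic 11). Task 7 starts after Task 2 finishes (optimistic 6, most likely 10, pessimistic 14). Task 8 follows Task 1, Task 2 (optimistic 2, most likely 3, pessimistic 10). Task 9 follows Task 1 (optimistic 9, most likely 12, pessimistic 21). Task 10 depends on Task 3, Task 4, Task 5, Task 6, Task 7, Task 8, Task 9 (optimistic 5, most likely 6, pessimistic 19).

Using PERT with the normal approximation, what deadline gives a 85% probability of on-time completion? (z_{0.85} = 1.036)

31.8 days

te_Task 1 = (1 + 4·7 + 13)/6 = 42/6 = 7; σ²_Task 1 = ((13−1)/6)² = 4.000
te_Task 2 = (1 + 4·2 + 15)/6 = 24/6 = 4; σ²_Task 2 = ((15−1)/6)² = 5.444
te_Task 3 = (3 + 4·4 + 5)/6 = 24/6 = 4; σ²_Task 3 = ((5−3)/6)² = 0.111
te_Task 4 = (4 + 4·6 + 20)/6 = 48/6 = 8; σ²_Task 4 = ((20−4)/6)² = 7.111
te_Task 5 = (4 + 4·8 + 12)/6 = 48/6 = 8; σ²_Task 5 = ((12−4)/6)² = 1.778
te_Task 6 = (9 + 4·10 + 11)/6 = 60/6 = 10; σ²_Task 6 = ((11−9)/6)² = 0.111
te_Task 7 = (6 + 4·10 + 14)/6 = 60/6 = 10; σ²_Task 7 = ((14−6)/6)² = 1.778
te_Task 8 = (2 + 4·3 + 10)/6 = 24/6 = 4; σ²_Task 8 = ((10−2)/6)² = 1.778
te_Task 9 = (9 + 4·12 + 21)/6 = 78/6 = 13; σ²_Task 9 = ((21−9)/6)² = 4.000
te_Task 10 = (5 + 4·6 + 19)/6 = 48/6 = 8; σ²_Task 10 = ((19−5)/6)² = 5.444

Forward pass:
ES_Task 1 = 0; EF_Task 1 = 7
ES_Task 2 = 0; EF_Task 2 = 4
ES_Task 3 = max(EF_Task 1=7, EF_Task 2=4) = 7; EF_Task 3 = 7+4 = 11
ES_Task 4 = max(EF_Task 1=7, EF_Task 2=4) = 7; EF_Task 4 = 7+8 = 15
ES_Task 5 = max(EF_Task 1=7, EF_Task 2=4) = 7; EF_Task 5 = 7+8 = 15
ES_Task 6 = 7; EF_Task 6 = 7+10 = 17
ES_Task 7 = 4; EF_Task 7 = 4+10 = 14
ES_Task 8 = max(EF_Task 1=7, EF_Task 2=4) = 7; EF_Task 8 = 7+4 = 11
ES_Task 9 = 7; EF_Task 9 = 7+13 = 20
ES_Task 10 = max(EF_Task 3=11, EF_Task 4=15, EF_Task 5=15, EF_Task 6=17, EF_Task 7=14, EF_Task 8=11, EF_Task 9=20) = 20; EF_Task 10 = 20+8 = 28
Expected project duration μ = 28 days. Critical path: Task 1 → Task 9 → Task 10.

Variance along critical path = 4.000 + 4.000 + 5.444 = 13.444; σ = 3.667 days.
D = μ + z·σ = 28 + 1.036·3.667 = 31.8 days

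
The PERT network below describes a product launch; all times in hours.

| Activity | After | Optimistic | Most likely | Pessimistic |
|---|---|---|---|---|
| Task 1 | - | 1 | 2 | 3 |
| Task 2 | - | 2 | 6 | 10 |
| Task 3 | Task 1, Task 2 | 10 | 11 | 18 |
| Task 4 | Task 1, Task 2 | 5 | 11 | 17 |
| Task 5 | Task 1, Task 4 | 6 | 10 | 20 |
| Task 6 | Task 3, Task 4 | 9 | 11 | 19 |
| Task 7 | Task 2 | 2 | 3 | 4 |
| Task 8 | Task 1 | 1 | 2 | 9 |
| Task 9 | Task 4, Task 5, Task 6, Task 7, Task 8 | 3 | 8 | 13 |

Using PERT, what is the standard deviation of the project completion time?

3.02 hours

te_Task 1 = (1 + 4·2 + 3)/6 = 12/6 = 2; σ²_Task 1 = ((3−1)/6)² = 0.111
te_Task 2 = (2 + 4·6 + 10)/6 = 36/6 = 6; σ²_Task 2 = ((10−2)/6)² = 1.778
te_Task 3 = (10 + 4·11 + 18)/6 = 72/6 = 12; σ²_Task 3 = ((18−10)/6)² = 1.778
te_Task 4 = (5 + 4·11 + 17)/6 = 66/6 = 11; σ²_Task 4 = ((17−5)/6)² = 4.000
te_Task 5 = (6 + 4·10 + 20)/6 = 66/6 = 11; σ²_Task 5 = ((20−6)/6)² = 5.444
te_Task 6 = (9 + 4·11 + 19)/6 = 72/6 = 12; σ²_Task 6 = ((19−9)/6)² = 2.778
te_Task 7 = (2 + 4·3 + 4)/6 = 18/6 = 3; σ²_Task 7 = ((4−2)/6)² = 0.111
te_Task 8 = (1 + 4·2 + 9)/6 = 18/6 = 3; σ²_Task 8 = ((9−1)/6)² = 1.778
te_Task 9 = (3 + 4·8 + 13)/6 = 48/6 = 8; σ²_Task 9 = ((13−3)/6)² = 2.778

Forward pass:
ES_Task 1 = 0; EF_Task 1 = 2
ES_Task 2 = 0; EF_Task 2 = 6
ES_Task 3 = max(EF_Task 1=2, EF_Task 2=6) = 6; EF_Task 3 = 6+12 = 18
ES_Task 4 = max(EF_Task 1=2, EF_Task 2=6) = 6; EF_Task 4 = 6+11 = 17
ES_Task 5 = max(EF_Task 1=2, EF_Task 4=17) = 17; EF_Task 5 = 17+11 = 28
ES_Task 6 = max(EF_Task 3=18, EF_Task 4=17) = 18; EF_Task 6 = 18+12 = 30
ES_Task 7 = 6; EF_Task 7 = 6+3 = 9
ES_Task 8 = 2; EF_Task 8 = 2+3 = 5
ES_Task 9 = max(EF_Task 4=17, EF_Task 5=28, EF_Task 6=30, EF_Task 7=9, EF_Task 8=5) = 30; EF_Task 9 = 30+8 = 38
Expected project duration μ = 38 hours. Critical path: Task 2 → Task 3 → Task 6 → Task 9.

Variance along critical path = 1.778 + 1.778 + 2.778 + 2.778 = 9.111
σ = √9.111 = 3.018 hours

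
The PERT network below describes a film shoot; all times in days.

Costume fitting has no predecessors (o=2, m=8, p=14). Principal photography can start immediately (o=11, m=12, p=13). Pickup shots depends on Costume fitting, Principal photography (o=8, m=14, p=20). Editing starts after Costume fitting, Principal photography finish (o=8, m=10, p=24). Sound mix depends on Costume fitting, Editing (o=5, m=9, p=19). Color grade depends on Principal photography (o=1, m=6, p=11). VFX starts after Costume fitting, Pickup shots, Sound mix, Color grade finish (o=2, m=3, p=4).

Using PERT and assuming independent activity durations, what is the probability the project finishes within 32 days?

te_Costume fitting = (2 + 4·8 + 14)/6 = 48/6 = 8; σ²_Costume fitting = ((14−2)/6)² = 4.000
te_Principal photography = (11 + 4·12 + 13)/6 = 72/6 = 12; σ²_Principal photography = ((13−11)/6)² = 0.111
te_Pickup shots = (8 + 4·14 + 20)/6 = 84/6 = 14; σ²_Pickup shots = ((20−8)/6)² = 4.000
te_Editing = (8 + 4·10 + 24)/6 = 72/6 = 12; σ²_Editing = ((24−8)/6)² = 7.111
te_Sound mix = (5 + 4·9 + 19)/6 = 60/6 = 10; σ²_Sound mix = ((19−5)/6)² = 5.444
te_Color grade = (1 + 4·6 + 11)/6 = 36/6 = 6; σ²_Color grade = ((11−1)/6)² = 2.778
te_VFX = (2 + 4·3 + 4)/6 = 18/6 = 3; σ²_VFX = ((4−2)/6)² = 0.111

Forward pass:
ES_Costume fitting = 0; EF_Costume fitting = 8
ES_Principal photography = 0; EF_Principal photography = 12
ES_Pickup shots = max(EF_Costume fitting=8, EF_Principal photography=12) = 12; EF_Pickup shots = 12+14 = 26
ES_Editing = max(EF_Costume fitting=8, EF_Principal photography=12) = 12; EF_Editing = 12+12 = 24
ES_Sound mix = max(EF_Costume fitting=8, EF_Editing=24) = 24; EF_Sound mix = 24+10 = 34
ES_Color grade = 12; EF_Color grade = 12+6 = 18
ES_VFX = max(EF_Costume fitting=8, EF_Pickup shots=26, EF_Sound mix=34, EF_Color grade=18) = 34; EF_VFX = 34+3 = 37
Expected project duration μ = 37 days. Critical path: Principal photography → Editing → Sound mix → VFX.

Variance along critical path = 0.111 + 7.111 + 5.444 + 0.111 = 12.778; σ = √12.778 = 3.575 days.
Z = (32 − 37) / 3.575 = -1.399
P(T ≤ 32) = Φ(-1.399) ≈ 0.081

0.081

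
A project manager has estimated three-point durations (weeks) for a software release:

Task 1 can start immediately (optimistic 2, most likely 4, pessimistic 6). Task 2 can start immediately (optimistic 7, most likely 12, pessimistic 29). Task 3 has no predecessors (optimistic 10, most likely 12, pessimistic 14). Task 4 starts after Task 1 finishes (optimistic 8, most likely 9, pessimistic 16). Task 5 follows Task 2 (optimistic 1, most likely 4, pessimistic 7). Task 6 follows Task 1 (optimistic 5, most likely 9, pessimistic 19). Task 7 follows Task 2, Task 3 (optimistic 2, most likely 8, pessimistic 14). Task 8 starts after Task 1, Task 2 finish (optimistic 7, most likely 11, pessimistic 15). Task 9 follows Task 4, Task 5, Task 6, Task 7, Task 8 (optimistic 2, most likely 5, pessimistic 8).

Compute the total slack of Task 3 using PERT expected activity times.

5 weeks

te_Task 1 = (2 + 4·4 + 6)/6 = 24/6 = 4
te_Task 2 = (7 + 4·12 + 29)/6 = 84/6 = 14
te_Task 3 = (10 + 4·12 + 14)/6 = 72/6 = 12
te_Task 4 = (8 + 4·9 + 16)/6 = 60/6 = 10
te_Task 5 = (1 + 4·4 + 7)/6 = 24/6 = 4
te_Task 6 = (5 + 4·9 + 19)/6 = 60/6 = 10
te_Task 7 = (2 + 4·8 + 14)/6 = 48/6 = 8
te_Task 8 = (7 + 4·11 + 15)/6 = 66/6 = 11
te_Task 9 = (2 + 4·5 + 8)/6 = 30/6 = 5

Forward pass:
ES_Task 1 = 0; EF_Task 1 = 4
ES_Task 2 = 0; EF_Task 2 = 14
ES_Task 3 = 0; EF_Task 3 = 12
ES_Task 4 = 4; EF_Task 4 = 4+10 = 14
ES_Task 5 = 14; EF_Task 5 = 14+4 = 18
ES_Task 6 = 4; EF_Task 6 = 4+10 = 14
ES_Task 7 = max(EF_Task 2=14, EF_Task 3=12) = 14; EF_Task 7 = 14+8 = 22
ES_Task 8 = max(EF_Task 1=4, EF_Task 2=14) = 14; EF_Task 8 = 14+11 = 25
ES_Task 9 = max(EF_Task 4=14, EF_Task 5=18, EF_Task 6=14, EF_Task 7=22, EF_Task 8=25) = 25; EF_Task 9 = 25+5 = 30
Expected project duration μ = 30 weeks. Critical path: Task 2 → Task 8 → Task 9.

Backward pass:
LF_Task 9 = 30; LS_Task 9 = 30−5 = 25
LF_Task 8 = LS_Task 9 = 25; LS_Task 8 = 25−11 = 14
LF_Task 7 = LS_Task 9 = 25; LS_Task 7 = 25−8 = 17
LF_Task 6 = LS_Task 9 = 25; LS_Task 6 = 25−10 = 15
LF_Task 5 = LS_Task 9 = 25; LS_Task 5 = 25−4 = 21
LF_Task 4 = LS_Task 9 = 25; LS_Task 4 = 25−10 = 15
LF_Task 3 = LS_Task 7 = 17; LS_Task 3 = 17−12 = 5
LF_Task 2 = min(LS_Task 5=21, LS_Task 7=17, LS_Task 8=14) = 14; LS_Task 2 = 14−14 = 0
LF_Task 1 = min(LS_Task 4=15, LS_Task 6=15, LS_Task 8=14) = 14; LS_Task 1 = 14−4 = 10
Slack_Task 3 = LS_Task 3 − ES_Task 3 = 5 − 0 = 5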